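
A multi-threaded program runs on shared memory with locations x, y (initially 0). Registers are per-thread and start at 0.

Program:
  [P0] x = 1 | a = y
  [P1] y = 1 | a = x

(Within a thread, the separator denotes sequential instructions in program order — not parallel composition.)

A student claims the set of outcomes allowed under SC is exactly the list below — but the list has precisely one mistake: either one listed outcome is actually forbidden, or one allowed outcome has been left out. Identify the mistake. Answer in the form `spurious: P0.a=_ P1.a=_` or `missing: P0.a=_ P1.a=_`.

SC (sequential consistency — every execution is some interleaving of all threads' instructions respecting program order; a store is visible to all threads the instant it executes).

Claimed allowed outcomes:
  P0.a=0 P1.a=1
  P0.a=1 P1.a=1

outcome vector order: (P0.a,P1.a)
SC: 3 outcomes — {0/1, 1/0, 1/1}
SC∖claimed = {1/0}

missing: P0.a=1 P1.a=0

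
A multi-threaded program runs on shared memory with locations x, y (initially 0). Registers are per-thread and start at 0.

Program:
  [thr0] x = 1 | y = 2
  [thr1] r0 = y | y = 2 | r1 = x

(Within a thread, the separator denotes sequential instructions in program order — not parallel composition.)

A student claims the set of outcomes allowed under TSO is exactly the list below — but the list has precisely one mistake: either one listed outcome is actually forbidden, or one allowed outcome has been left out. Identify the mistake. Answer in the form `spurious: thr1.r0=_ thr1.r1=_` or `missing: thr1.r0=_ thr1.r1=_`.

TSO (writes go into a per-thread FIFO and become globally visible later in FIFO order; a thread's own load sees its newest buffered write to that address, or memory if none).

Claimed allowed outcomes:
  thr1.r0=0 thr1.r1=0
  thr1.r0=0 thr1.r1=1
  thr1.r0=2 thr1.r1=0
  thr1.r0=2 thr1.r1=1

spurious: thr1.r0=2 thr1.r1=0

outcome vector order: (thr1.r0,thr1.r1)
[TSO] allowed = {(0,0) (0,1) (2,1)}
claimed∖TSO = {(2,0)}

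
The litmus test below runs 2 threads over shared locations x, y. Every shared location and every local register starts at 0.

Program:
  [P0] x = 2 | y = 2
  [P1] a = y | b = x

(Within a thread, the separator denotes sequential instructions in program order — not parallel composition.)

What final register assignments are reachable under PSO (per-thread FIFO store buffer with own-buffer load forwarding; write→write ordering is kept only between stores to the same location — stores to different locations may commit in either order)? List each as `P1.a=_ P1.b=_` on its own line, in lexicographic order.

outcome vector order: (P1.a,P1.b)
|PSO outcomes| = 4

P1.a=0 P1.b=0
P1.a=0 P1.b=2
P1.a=2 P1.b=0
P1.a=2 P1.b=2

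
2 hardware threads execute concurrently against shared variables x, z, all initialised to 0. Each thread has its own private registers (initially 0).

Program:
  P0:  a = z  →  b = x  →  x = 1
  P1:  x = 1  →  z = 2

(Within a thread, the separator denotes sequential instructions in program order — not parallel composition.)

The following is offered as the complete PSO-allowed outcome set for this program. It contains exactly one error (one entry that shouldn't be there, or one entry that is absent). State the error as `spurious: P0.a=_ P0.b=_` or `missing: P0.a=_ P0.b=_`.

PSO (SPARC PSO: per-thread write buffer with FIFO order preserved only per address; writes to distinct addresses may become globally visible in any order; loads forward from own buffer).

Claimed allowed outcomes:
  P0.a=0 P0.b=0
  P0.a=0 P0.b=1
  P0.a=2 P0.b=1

outcome vector order: (P0.a,P0.b)
under PSO → 00; 01; 20; 21
PSO∖claimed = {20}

missing: P0.a=2 P0.b=0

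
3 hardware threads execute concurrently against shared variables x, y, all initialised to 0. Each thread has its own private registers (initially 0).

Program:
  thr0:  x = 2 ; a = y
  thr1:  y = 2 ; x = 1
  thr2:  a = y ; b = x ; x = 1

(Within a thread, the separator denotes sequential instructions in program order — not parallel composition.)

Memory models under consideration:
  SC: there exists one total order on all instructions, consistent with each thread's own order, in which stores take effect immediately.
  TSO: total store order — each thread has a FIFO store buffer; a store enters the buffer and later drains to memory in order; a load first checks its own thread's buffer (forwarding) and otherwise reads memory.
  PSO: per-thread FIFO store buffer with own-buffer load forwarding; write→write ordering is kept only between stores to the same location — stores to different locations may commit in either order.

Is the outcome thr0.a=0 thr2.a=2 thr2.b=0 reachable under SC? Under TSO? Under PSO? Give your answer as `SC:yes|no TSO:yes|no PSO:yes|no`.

outcome vector order: (thr0.a,thr2.a,thr2.b)
[SC] allowed = {0/0/0 0/0/1 0/0/2 0/2/1 0/2/2 2/0/0 2/0/1 2/0/2 2/2/0 2/2/1 2/2/2}
[TSO] allowed = {0/0/0 0/0/1 0/0/2 0/2/0 0/2/1 0/2/2 2/0/0 2/0/1 2/0/2 2/2/0 2/2/1 2/2/2}
[PSO] allowed = {0/0/0 0/0/1 0/0/2 0/2/0 0/2/1 0/2/2 2/0/0 2/0/1 2/0/2 2/2/0 2/2/1 2/2/2}
target 0/2/0 ∈ {TSO,PSO}

SC:no TSO:yes PSO:yes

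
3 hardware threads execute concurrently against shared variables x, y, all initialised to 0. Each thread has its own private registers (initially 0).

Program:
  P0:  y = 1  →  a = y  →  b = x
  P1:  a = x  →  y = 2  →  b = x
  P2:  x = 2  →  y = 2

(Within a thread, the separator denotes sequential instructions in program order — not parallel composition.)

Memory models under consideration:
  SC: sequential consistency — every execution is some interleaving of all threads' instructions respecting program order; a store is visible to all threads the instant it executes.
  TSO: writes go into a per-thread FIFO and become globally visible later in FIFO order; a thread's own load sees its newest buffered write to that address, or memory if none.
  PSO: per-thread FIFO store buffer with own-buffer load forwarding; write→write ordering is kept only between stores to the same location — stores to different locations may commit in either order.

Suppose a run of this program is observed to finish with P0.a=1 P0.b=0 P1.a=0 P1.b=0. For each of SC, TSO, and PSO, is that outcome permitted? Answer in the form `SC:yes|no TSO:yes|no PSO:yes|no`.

SC:yes TSO:yes PSO:yes

outcome vector order: (P0.a,P0.b,P1.a,P1.b)
SC (11): 1/0/0/0; 1/0/0/2; 1/0/2/2; 1/2/0/0; 1/2/0/2; 1/2/2/2; 2/0/0/0; 2/0/0/2; 2/2/0/0; 2/2/0/2; 2/2/2/2
TSO (11): 1/0/0/0; 1/0/0/2; 1/0/2/2; 1/2/0/0; 1/2/0/2; 1/2/2/2; 2/0/0/0; 2/0/0/2; 2/2/0/0; 2/2/0/2; 2/2/2/2
PSO (12): 1/0/0/0; 1/0/0/2; 1/0/2/2; 1/2/0/0; 1/2/0/2; 1/2/2/2; 2/0/0/0; 2/0/0/2; 2/0/2/2; 2/2/0/0; 2/2/0/2; 2/2/2/2
target 1/0/0/0 ∈ {SC,TSO,PSO}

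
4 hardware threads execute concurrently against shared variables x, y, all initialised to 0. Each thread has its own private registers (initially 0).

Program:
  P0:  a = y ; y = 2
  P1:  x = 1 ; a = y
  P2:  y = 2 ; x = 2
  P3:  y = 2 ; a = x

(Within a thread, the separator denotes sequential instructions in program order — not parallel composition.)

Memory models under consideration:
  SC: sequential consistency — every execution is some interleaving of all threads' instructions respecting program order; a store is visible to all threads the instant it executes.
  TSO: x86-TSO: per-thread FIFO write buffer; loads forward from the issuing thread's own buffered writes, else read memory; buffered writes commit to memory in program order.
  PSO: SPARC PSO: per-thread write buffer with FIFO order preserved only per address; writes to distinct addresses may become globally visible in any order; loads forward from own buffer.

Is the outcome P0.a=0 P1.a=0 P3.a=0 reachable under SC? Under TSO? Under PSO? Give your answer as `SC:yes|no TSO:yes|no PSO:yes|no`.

SC:no TSO:yes PSO:yes

outcome vector order: (P0.a,P1.a,P3.a)
[SC] allowed = {<0 0 1> <0 0 2> <0 2 0> <0 2 1> <0 2 2> <2 0 1> <2 0 2> <2 2 0> <2 2 1> <2 2 2>}
[TSO] allowed = {<0 0 0> <0 0 1> <0 0 2> <0 2 0> <0 2 1> <0 2 2> <2 0 0> <2 0 1> <2 0 2> <2 2 0> <2 2 1> <2 2 2>}
[PSO] allowed = {<0 0 0> <0 0 1> <0 0 2> <0 2 0> <0 2 1> <0 2 2> <2 0 0> <2 0 1> <2 0 2> <2 2 0> <2 2 1> <2 2 2>}
target <0 0 0> ∈ {TSO,PSO}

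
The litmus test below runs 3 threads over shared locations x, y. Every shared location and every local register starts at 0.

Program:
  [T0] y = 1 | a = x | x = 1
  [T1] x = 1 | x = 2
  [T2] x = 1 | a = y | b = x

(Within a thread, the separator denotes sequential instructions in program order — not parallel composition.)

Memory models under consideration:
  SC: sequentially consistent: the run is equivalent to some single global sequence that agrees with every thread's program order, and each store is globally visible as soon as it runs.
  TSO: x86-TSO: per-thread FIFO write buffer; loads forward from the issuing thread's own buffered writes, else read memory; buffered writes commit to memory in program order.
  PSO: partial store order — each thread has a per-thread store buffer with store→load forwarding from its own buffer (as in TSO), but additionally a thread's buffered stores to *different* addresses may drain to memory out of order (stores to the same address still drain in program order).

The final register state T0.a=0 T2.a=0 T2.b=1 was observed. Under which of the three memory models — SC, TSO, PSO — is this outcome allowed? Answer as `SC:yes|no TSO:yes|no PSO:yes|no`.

outcome vector order: (T0.a,T2.a,T2.b)
SC: 10 outcomes — {(0,1,1) (0,1,2) (1,0,1) (1,0,2) (1,1,1) (1,1,2) (2,0,1) (2,0,2) (2,1,1) (2,1,2)}
TSO: 12 outcomes — {(0,0,1) (0,0,2) (0,1,1) (0,1,2) (1,0,1) (1,0,2) (1,1,1) (1,1,2) (2,0,1) (2,0,2) (2,1,1) (2,1,2)}
PSO: 12 outcomes — {(0,0,1) (0,0,2) (0,1,1) (0,1,2) (1,0,1) (1,0,2) (1,1,1) (1,1,2) (2,0,1) (2,0,2) (2,1,1) (2,1,2)}
target (0,0,1) ∈ {TSO,PSO}

SC:no TSO:yes PSO:yes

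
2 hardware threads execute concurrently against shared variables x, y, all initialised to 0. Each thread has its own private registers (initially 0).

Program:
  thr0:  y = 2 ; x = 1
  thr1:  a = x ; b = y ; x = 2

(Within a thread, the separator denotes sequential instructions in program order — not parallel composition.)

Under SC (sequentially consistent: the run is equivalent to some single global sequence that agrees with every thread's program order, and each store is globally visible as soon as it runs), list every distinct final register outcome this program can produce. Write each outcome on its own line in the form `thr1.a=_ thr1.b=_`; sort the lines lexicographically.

outcome vector order: (thr1.a,thr1.b)
|SC outcomes| = 3

thr1.a=0 thr1.b=0
thr1.a=0 thr1.b=2
thr1.a=1 thr1.b=2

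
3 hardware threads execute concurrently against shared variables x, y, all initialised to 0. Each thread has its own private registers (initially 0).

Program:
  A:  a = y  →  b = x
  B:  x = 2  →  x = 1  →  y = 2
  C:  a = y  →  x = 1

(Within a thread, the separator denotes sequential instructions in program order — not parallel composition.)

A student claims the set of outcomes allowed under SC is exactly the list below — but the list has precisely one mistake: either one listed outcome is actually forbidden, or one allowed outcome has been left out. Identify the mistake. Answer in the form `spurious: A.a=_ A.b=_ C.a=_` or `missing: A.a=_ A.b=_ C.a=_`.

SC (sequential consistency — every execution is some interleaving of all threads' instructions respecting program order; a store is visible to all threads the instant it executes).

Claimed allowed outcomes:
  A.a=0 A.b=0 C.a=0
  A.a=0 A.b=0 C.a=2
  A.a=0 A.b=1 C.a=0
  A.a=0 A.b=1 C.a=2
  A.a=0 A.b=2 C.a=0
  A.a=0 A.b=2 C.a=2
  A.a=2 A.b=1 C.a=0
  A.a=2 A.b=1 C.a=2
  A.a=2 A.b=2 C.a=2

outcome vector order: (A.a,A.b,C.a)
SC (8): 000 002 010 012 020 022 210 212
claimed∖SC = {222}

spurious: A.a=2 A.b=2 C.a=2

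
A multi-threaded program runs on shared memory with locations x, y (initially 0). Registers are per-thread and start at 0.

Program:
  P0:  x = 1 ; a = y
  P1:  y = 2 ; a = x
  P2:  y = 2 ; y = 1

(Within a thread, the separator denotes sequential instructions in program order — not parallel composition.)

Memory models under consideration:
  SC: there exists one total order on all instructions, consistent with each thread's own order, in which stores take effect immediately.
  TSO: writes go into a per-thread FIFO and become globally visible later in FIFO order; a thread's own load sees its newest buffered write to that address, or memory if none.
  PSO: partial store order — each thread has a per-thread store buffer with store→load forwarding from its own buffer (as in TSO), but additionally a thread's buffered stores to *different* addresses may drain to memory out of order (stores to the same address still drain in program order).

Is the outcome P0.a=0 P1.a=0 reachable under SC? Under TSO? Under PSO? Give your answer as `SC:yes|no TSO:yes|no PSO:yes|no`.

outcome vector order: (P0.a,P1.a)
under SC → <0 1> <1 0> <1 1> <2 0> <2 1>
under TSO → <0 0> <0 1> <1 0> <1 1> <2 0> <2 1>
under PSO → <0 0> <0 1> <1 0> <1 1> <2 0> <2 1>
target <0 0> ∈ {TSO,PSO}

SC:no TSO:yes PSO:yes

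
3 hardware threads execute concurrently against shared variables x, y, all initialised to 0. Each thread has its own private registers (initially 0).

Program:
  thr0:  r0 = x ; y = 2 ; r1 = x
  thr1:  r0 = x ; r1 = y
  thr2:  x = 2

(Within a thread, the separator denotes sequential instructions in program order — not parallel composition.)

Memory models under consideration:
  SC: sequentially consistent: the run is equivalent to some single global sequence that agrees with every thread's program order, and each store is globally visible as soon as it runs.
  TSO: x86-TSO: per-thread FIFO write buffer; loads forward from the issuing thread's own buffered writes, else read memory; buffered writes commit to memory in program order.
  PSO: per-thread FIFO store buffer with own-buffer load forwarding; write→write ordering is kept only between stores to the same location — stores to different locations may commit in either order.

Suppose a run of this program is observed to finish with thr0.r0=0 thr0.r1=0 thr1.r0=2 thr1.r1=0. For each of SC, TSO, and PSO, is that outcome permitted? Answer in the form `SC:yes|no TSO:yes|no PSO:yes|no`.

outcome vector order: (thr0.r0,thr0.r1,thr1.r0,thr1.r1)
[SC] allowed = {0000; 0002; 0022; 0200; 0202; 0220; 0222; 2200; 2202; 2220; 2222}
[TSO] allowed = {0000; 0002; 0020; 0022; 0200; 0202; 0220; 0222; 2200; 2202; 2220; 2222}
[PSO] allowed = {0000; 0002; 0020; 0022; 0200; 0202; 0220; 0222; 2200; 2202; 2220; 2222}
target 0020 ∈ {TSO,PSO}

SC:no TSO:yes PSO:yes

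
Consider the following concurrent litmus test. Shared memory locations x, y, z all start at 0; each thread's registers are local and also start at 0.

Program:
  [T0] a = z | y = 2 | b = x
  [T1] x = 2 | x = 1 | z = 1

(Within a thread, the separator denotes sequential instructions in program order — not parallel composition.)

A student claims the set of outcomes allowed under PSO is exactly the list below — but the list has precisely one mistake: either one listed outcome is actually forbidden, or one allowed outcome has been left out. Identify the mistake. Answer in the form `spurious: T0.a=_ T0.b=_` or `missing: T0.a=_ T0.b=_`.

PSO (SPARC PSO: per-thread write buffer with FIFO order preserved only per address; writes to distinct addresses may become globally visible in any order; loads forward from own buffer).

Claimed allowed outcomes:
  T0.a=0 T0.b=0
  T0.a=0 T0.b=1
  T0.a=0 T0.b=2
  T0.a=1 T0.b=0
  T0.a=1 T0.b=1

missing: T0.a=1 T0.b=2

outcome vector order: (T0.a,T0.b)
PSO: 6 outcomes — {(0,0), (0,1), (0,2), (1,0), (1,1), (1,2)}
PSO∖claimed = {(1,2)}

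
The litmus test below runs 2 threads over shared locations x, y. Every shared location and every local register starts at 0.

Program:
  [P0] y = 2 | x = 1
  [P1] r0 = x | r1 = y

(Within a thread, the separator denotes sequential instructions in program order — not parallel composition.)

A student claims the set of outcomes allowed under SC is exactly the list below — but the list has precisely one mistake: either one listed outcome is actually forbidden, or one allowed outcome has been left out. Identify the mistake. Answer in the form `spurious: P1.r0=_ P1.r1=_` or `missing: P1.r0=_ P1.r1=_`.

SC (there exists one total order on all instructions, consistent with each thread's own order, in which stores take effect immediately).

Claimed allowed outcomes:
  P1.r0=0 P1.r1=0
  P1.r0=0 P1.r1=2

outcome vector order: (P1.r0,P1.r1)
SC (3): 0/0; 0/2; 1/2
SC∖claimed = {1/2}

missing: P1.r0=1 P1.r1=2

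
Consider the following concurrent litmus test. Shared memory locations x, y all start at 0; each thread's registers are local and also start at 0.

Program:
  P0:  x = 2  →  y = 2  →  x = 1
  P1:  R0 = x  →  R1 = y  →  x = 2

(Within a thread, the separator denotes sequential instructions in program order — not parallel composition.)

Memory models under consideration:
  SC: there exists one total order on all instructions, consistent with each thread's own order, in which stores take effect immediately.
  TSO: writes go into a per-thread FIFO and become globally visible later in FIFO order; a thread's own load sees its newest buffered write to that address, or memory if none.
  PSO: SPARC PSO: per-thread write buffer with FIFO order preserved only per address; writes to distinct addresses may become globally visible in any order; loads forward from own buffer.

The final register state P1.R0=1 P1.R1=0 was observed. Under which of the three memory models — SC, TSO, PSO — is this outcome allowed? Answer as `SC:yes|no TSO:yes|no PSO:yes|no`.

outcome vector order: (P1.R0,P1.R1)
under SC → 00, 02, 12, 20, 22
under TSO → 00, 02, 12, 20, 22
under PSO → 00, 02, 10, 12, 20, 22
target 10 ∈ {PSO}

SC:no TSO:no PSO:yes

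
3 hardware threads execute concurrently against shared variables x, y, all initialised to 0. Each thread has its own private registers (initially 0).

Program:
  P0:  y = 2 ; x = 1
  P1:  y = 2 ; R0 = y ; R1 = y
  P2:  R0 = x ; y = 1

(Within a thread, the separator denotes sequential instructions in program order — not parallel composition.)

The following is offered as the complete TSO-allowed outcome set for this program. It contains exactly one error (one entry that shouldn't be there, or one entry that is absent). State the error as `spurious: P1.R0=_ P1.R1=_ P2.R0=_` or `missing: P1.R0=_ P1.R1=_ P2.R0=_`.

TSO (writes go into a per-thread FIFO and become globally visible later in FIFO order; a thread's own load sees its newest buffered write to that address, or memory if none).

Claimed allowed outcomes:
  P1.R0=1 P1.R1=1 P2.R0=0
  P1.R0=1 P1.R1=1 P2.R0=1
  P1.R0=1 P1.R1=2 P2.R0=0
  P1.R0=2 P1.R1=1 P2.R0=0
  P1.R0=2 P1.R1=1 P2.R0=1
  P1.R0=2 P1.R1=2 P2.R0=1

missing: P1.R0=2 P1.R1=2 P2.R0=0

outcome vector order: (P1.R0,P1.R1,P2.R0)
[TSO] allowed = {<1 1 0> <1 1 1> <1 2 0> <2 1 0> <2 1 1> <2 2 0> <2 2 1>}
TSO∖claimed = {<2 2 0>}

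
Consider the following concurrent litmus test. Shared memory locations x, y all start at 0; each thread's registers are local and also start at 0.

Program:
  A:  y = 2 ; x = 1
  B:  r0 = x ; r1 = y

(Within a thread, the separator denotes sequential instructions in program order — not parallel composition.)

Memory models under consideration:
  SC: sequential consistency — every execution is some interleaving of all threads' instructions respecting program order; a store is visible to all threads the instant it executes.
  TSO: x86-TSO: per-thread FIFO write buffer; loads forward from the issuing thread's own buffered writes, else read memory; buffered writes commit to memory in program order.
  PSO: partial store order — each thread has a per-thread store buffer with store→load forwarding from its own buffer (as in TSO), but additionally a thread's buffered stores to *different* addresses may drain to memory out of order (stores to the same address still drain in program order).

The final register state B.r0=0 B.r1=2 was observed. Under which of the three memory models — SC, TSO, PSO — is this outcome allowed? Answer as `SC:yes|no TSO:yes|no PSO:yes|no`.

outcome vector order: (B.r0,B.r1)
[SC] allowed = {(0,0) (0,2) (1,2)}
[TSO] allowed = {(0,0) (0,2) (1,2)}
[PSO] allowed = {(0,0) (0,2) (1,0) (1,2)}
target (0,2) ∈ {SC,TSO,PSO}

SC:yes TSO:yes PSO:yes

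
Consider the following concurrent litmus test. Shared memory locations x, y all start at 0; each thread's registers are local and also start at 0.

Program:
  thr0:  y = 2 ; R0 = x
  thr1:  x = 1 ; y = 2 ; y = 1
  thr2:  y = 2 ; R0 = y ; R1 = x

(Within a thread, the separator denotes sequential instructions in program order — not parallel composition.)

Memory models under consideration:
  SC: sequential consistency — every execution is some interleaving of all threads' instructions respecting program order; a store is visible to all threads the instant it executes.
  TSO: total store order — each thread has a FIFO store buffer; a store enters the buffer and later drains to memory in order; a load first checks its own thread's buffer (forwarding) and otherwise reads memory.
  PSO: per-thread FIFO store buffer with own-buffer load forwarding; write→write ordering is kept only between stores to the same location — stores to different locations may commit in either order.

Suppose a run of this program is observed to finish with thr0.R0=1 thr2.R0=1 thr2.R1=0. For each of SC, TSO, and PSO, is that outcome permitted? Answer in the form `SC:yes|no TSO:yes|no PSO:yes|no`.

SC:no TSO:no PSO:yes

outcome vector order: (thr0.R0,thr2.R0,thr2.R1)
[SC] allowed = {(0,1,1), (0,2,0), (0,2,1), (1,1,1), (1,2,0), (1,2,1)}
[TSO] allowed = {(0,1,1), (0,2,0), (0,2,1), (1,1,1), (1,2,0), (1,2,1)}
[PSO] allowed = {(0,1,0), (0,1,1), (0,2,0), (0,2,1), (1,1,0), (1,1,1), (1,2,0), (1,2,1)}
target (1,1,0) ∈ {PSO}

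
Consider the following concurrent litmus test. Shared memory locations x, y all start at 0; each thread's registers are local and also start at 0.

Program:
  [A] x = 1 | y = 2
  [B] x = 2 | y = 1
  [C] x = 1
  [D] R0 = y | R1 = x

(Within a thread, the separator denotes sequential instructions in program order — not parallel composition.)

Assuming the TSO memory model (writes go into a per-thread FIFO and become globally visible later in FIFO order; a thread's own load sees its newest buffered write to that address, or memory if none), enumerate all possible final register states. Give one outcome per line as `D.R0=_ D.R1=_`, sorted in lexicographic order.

D.R0=0 D.R1=0
D.R0=0 D.R1=1
D.R0=0 D.R1=2
D.R0=1 D.R1=1
D.R0=1 D.R1=2
D.R0=2 D.R1=1
D.R0=2 D.R1=2

outcome vector order: (D.R0,D.R1)
|TSO outcomes| = 7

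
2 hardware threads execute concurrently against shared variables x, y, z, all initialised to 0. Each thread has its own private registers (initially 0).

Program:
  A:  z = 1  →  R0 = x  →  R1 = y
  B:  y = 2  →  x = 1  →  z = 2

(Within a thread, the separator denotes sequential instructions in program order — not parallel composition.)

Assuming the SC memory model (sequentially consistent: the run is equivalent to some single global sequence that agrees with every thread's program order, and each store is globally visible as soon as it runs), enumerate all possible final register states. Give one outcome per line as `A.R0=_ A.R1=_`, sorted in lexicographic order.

outcome vector order: (A.R0,A.R1)
|SC outcomes| = 3

A.R0=0 A.R1=0
A.R0=0 A.R1=2
A.R0=1 A.R1=2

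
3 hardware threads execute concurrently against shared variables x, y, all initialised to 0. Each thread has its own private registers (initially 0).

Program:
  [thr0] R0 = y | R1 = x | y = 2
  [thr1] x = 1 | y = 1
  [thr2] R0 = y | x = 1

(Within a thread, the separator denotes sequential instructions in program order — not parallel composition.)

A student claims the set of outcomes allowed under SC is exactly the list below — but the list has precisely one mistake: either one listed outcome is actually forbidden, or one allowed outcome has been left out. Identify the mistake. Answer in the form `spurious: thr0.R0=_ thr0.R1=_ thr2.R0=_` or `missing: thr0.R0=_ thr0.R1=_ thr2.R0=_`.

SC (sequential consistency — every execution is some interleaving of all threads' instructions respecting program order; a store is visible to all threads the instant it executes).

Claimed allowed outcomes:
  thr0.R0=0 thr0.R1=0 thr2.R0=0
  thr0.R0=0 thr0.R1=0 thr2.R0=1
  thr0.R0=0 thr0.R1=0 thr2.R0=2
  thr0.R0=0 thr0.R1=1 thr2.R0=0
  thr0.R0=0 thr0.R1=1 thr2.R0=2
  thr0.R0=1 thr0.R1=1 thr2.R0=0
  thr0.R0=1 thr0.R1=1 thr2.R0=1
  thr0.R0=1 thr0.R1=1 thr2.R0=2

missing: thr0.R0=0 thr0.R1=1 thr2.R0=1

outcome vector order: (thr0.R0,thr0.R1,thr2.R0)
[SC] allowed = {0/0/0, 0/0/1, 0/0/2, 0/1/0, 0/1/1, 0/1/2, 1/1/0, 1/1/1, 1/1/2}
SC∖claimed = {0/1/1}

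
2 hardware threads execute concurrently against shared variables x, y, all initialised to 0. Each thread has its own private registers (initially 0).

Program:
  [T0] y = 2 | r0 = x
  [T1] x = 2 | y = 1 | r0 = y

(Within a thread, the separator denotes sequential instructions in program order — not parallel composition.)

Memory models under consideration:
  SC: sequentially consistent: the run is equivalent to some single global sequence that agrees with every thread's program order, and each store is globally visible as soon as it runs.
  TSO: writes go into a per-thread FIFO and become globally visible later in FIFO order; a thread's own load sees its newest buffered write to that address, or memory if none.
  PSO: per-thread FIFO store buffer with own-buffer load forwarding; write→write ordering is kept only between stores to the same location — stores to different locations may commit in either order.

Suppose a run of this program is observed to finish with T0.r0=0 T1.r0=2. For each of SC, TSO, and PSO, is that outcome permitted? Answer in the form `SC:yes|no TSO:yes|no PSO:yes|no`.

SC:no TSO:yes PSO:yes

outcome vector order: (T0.r0,T1.r0)
SC: 3 outcomes — {(0,1), (2,1), (2,2)}
TSO: 4 outcomes — {(0,1), (0,2), (2,1), (2,2)}
PSO: 4 outcomes — {(0,1), (0,2), (2,1), (2,2)}
target (0,2) ∈ {TSO,PSO}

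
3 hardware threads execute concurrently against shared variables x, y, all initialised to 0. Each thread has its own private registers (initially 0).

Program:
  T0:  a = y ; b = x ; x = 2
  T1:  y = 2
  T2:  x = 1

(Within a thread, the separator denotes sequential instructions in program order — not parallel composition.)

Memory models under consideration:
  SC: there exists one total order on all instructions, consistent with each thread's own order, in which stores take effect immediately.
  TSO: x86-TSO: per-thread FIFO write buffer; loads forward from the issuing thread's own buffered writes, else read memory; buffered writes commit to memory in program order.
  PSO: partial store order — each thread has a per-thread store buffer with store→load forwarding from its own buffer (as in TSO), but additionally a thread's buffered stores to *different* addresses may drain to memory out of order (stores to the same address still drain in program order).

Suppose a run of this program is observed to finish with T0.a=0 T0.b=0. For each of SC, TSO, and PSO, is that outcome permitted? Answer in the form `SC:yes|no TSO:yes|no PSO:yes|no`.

SC:yes TSO:yes PSO:yes

outcome vector order: (T0.a,T0.b)
[SC] allowed = {0/0 0/1 2/0 2/1}
[TSO] allowed = {0/0 0/1 2/0 2/1}
[PSO] allowed = {0/0 0/1 2/0 2/1}
target 0/0 ∈ {SC,TSO,PSO}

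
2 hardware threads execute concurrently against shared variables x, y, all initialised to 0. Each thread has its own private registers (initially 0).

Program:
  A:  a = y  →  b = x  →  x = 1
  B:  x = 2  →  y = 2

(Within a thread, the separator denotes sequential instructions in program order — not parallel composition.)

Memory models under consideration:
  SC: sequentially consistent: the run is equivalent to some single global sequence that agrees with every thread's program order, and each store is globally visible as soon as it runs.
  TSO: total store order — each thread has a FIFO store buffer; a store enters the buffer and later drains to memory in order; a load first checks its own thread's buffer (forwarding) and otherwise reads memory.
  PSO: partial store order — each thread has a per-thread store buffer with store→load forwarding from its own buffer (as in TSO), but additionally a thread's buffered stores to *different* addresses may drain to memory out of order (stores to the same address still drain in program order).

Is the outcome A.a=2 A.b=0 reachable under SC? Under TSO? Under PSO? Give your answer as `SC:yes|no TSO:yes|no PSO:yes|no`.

outcome vector order: (A.a,A.b)
SC (3): (0,0), (0,2), (2,2)
TSO (3): (0,0), (0,2), (2,2)
PSO (4): (0,0), (0,2), (2,0), (2,2)
target (2,0) ∈ {PSO}

SC:no TSO:no PSO:yes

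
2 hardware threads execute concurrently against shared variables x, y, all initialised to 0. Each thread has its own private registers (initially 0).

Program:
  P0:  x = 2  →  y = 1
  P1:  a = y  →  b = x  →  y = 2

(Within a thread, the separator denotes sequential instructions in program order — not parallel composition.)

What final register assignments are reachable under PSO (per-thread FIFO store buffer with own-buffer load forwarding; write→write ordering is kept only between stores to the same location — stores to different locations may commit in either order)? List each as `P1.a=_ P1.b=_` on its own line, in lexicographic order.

P1.a=0 P1.b=0
P1.a=0 P1.b=2
P1.a=1 P1.b=0
P1.a=1 P1.b=2

outcome vector order: (P1.a,P1.b)
|PSO outcomes| = 4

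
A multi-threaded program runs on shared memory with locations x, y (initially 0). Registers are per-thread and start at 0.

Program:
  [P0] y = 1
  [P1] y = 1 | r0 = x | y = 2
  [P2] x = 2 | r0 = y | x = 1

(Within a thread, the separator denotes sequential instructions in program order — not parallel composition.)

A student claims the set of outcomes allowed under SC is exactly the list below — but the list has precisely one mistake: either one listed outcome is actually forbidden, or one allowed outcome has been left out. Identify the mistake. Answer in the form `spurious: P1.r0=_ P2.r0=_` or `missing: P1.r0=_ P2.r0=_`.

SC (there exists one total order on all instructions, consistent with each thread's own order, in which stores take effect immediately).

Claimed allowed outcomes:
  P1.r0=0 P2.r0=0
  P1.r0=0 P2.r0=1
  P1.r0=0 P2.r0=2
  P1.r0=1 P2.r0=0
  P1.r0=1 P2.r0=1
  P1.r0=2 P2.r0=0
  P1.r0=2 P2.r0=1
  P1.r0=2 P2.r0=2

spurious: P1.r0=0 P2.r0=0

outcome vector order: (P1.r0,P2.r0)
[SC] allowed = {(0,1), (0,2), (1,0), (1,1), (2,0), (2,1), (2,2)}
claimed∖SC = {(0,0)}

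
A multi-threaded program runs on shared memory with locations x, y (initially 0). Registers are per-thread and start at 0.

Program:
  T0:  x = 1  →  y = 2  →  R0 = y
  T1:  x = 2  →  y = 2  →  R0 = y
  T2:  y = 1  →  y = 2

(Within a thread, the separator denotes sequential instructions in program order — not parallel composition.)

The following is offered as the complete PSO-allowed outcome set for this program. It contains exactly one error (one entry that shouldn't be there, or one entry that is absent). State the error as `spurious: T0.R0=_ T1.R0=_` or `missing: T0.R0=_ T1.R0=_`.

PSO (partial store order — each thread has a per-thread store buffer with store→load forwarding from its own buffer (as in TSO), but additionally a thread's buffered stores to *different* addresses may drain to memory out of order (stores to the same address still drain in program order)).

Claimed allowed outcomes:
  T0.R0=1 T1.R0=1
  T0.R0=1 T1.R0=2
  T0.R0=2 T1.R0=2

outcome vector order: (T0.R0,T1.R0)
under PSO → 11; 12; 21; 22
PSO∖claimed = {21}

missing: T0.R0=2 T1.R0=1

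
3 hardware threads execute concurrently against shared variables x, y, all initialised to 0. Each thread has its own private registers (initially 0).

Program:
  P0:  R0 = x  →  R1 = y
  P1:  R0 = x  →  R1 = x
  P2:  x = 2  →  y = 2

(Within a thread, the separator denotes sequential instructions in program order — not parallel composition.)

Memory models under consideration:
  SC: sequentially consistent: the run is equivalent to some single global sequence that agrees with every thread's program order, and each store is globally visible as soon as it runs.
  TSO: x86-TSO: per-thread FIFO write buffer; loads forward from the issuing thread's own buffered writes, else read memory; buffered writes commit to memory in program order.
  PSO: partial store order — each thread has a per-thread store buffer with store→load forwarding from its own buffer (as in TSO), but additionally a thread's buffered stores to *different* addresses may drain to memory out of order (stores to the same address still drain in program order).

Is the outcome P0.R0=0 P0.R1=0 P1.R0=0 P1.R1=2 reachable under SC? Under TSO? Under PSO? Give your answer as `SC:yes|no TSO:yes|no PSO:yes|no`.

SC:yes TSO:yes PSO:yes

outcome vector order: (P0.R0,P0.R1,P1.R0,P1.R1)
SC: 12 outcomes — {<0 0 0 0>; <0 0 0 2>; <0 0 2 2>; <0 2 0 0>; <0 2 0 2>; <0 2 2 2>; <2 0 0 0>; <2 0 0 2>; <2 0 2 2>; <2 2 0 0>; <2 2 0 2>; <2 2 2 2>}
TSO: 12 outcomes — {<0 0 0 0>; <0 0 0 2>; <0 0 2 2>; <0 2 0 0>; <0 2 0 2>; <0 2 2 2>; <2 0 0 0>; <2 0 0 2>; <2 0 2 2>; <2 2 0 0>; <2 2 0 2>; <2 2 2 2>}
PSO: 12 outcomes — {<0 0 0 0>; <0 0 0 2>; <0 0 2 2>; <0 2 0 0>; <0 2 0 2>; <0 2 2 2>; <2 0 0 0>; <2 0 0 2>; <2 0 2 2>; <2 2 0 0>; <2 2 0 2>; <2 2 2 2>}
target <0 0 0 2> ∈ {SC,TSO,PSO}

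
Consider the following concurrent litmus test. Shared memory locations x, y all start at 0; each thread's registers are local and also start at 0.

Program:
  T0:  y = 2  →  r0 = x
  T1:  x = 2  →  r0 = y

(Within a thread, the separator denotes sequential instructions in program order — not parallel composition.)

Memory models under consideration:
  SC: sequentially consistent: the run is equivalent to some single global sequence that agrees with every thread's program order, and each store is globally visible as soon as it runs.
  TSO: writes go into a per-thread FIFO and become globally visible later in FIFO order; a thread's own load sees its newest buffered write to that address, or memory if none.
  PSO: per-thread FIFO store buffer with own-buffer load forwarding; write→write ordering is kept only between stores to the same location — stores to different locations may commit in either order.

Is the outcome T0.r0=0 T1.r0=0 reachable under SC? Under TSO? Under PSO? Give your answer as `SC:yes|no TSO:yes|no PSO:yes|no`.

SC:no TSO:yes PSO:yes

outcome vector order: (T0.r0,T1.r0)
under SC → (0,2) (2,0) (2,2)
under TSO → (0,0) (0,2) (2,0) (2,2)
under PSO → (0,0) (0,2) (2,0) (2,2)
target (0,0) ∈ {TSO,PSO}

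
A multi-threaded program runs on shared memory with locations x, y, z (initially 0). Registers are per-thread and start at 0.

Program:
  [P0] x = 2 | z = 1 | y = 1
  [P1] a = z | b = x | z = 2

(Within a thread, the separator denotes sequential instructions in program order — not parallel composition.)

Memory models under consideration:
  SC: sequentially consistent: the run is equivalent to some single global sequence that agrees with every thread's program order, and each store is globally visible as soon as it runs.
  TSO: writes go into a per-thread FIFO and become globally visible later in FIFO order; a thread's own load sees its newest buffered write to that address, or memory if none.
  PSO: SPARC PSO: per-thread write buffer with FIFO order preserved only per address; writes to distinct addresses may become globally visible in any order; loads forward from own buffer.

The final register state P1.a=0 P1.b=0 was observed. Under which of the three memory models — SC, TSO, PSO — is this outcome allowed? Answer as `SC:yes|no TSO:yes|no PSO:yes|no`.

outcome vector order: (P1.a,P1.b)
SC (3): (0,0), (0,2), (1,2)
TSO (3): (0,0), (0,2), (1,2)
PSO (4): (0,0), (0,2), (1,0), (1,2)
target (0,0) ∈ {SC,TSO,PSO}

SC:yes TSO:yes PSO:yes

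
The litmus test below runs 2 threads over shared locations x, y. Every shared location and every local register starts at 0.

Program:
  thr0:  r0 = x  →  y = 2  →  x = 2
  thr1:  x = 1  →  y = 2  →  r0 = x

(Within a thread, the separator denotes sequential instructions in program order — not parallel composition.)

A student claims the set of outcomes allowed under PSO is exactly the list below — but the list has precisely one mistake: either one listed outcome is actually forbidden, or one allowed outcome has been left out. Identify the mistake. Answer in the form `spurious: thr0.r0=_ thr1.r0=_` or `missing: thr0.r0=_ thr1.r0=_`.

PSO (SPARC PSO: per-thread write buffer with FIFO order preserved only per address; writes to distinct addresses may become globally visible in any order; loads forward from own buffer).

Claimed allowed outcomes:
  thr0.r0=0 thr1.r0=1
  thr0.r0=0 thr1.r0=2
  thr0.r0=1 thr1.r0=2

outcome vector order: (thr0.r0,thr1.r0)
PSO: 4 outcomes — {(0,1); (0,2); (1,1); (1,2)}
PSO∖claimed = {(1,1)}

missing: thr0.r0=1 thr1.r0=1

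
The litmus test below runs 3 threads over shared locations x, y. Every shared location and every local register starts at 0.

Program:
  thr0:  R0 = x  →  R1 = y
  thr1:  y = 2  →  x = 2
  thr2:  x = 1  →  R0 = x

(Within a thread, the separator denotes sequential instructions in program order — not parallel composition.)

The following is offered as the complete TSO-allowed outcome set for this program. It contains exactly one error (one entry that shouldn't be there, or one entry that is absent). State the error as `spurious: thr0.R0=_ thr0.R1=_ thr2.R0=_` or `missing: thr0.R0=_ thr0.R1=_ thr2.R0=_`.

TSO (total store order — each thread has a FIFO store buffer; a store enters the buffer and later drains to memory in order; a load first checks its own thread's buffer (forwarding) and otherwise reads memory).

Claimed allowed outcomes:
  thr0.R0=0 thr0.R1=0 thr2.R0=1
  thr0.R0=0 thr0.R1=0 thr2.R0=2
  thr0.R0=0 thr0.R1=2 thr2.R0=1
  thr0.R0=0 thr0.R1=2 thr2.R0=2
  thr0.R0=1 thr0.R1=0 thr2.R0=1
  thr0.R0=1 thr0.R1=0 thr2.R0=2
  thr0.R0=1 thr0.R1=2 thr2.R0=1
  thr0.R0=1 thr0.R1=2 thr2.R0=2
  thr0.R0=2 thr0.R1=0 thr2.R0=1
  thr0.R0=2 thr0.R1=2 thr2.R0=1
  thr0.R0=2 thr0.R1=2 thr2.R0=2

spurious: thr0.R0=2 thr0.R1=0 thr2.R0=1

outcome vector order: (thr0.R0,thr0.R1,thr2.R0)
TSO (10): 001, 002, 021, 022, 101, 102, 121, 122, 221, 222
claimed∖TSO = {201}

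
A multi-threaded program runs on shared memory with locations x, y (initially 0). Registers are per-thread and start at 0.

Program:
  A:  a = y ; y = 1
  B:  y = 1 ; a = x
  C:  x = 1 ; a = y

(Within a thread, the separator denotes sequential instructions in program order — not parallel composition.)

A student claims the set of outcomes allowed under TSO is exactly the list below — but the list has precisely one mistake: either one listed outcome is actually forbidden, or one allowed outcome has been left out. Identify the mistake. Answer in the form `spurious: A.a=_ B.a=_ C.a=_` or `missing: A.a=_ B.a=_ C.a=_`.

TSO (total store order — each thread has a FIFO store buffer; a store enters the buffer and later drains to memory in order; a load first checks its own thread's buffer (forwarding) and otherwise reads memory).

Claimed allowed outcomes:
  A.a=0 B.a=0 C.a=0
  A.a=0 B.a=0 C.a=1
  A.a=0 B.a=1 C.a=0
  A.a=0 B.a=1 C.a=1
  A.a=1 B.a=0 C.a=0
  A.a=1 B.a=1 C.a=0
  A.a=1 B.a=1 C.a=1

missing: A.a=1 B.a=0 C.a=1

outcome vector order: (A.a,B.a,C.a)
TSO: 8 outcomes — {<0 0 0>, <0 0 1>, <0 1 0>, <0 1 1>, <1 0 0>, <1 0 1>, <1 1 0>, <1 1 1>}
TSO∖claimed = {<1 0 1>}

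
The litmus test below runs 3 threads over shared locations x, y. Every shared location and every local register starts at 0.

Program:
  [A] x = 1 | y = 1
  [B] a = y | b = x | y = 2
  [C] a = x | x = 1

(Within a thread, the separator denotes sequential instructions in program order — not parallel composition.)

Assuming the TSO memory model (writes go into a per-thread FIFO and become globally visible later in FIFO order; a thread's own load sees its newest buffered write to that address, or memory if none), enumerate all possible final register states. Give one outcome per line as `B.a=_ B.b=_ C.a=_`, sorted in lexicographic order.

B.a=0 B.b=0 C.a=0
B.a=0 B.b=0 C.a=1
B.a=0 B.b=1 C.a=0
B.a=0 B.b=1 C.a=1
B.a=1 B.b=1 C.a=0
B.a=1 B.b=1 C.a=1

outcome vector order: (B.a,B.b,C.a)
|TSO outcomes| = 6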